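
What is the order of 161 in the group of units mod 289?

ord(161) | φ(289) = φ(17^2) = 17·(17−1) = 272 = 2^4 · 17.
Divisors of 272: 1, 2, 4, 8, 16, 17, 34, 68, 136, 272.
Evaluate successive powers at the divisors of 272:
161^1 ≡ 161 (mod 289)
161^2 ≡ 200 (mod 289)
161^4 ≡ 118 (mod 289)
161^8 ≡ 52 (mod 289)
161^16 ≡ 103 (mod 289)
161^17 ≡ 110 (mod 289)
161^34 ≡ 251 (mod 289)
161^68 ≡ 288 (mod 289)
161^136 ≡ 1 (mod 289) ✓
Hence ord(161) = 136.

136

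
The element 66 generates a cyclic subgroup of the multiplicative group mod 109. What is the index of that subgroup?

Since 66 ∈ (Z/109Z)^×, its order divides φ(109) = 109 − 1 = 108 = 2^2 · 3^3.
Divisors of 108: 1, 2, 3, 4, 6, 9, 12, 18, 27, 36, 54, 108.
Check 66^d mod 109 for each divisor in increasing order:
66^1 ≡ 66 (mod 109)
66^2 ≡ 105 (mod 109)
66^3 ≡ 63 (mod 109)
66^4 ≡ 16 (mod 109)
66^6 ≡ 45 (mod 109)
66^9 ≡ 1 (mod 109) ✓
Thus |⟨66⟩| = ord(66) = 9.
Index = |(Z/109Z)^×| / |⟨66⟩| = 108 / 9 = 12.

12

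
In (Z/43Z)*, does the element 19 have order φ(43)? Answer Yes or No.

Yes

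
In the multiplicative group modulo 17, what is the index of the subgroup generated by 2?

ord(2) | φ(17) = 17 − 1 = 16 = 2^4.
Divisors of 16: 1, 2, 4, 8, 16.
Test each divisor d:
2^1 ≡ 2 (mod 17)
2^2 ≡ 4 (mod 17)
2^4 ≡ 16 (mod 17)
2^8 ≡ 1 (mod 17) ✓
So ord_17(2) = 8, hence |⟨2⟩| = 8.
Index = |(Z/17Z)^×| / |⟨2⟩| = 16 / 8 = 2.

2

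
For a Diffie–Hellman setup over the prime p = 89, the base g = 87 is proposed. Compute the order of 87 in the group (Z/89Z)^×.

22

ord(87) | φ(89) = 89 − 1 = 88 = 2^3 · 11.
Divisors of 88: 1, 2, 4, 8, 11, 22, 44, 88.
Evaluate successive powers at the divisors of 88:
87^1 ≡ 87 (mod 89)
87^2 ≡ 4 (mod 89)
87^4 ≡ 16 (mod 89)
87^8 ≡ 78 (mod 89)
87^11 ≡ 88 (mod 89)
87^22 ≡ 1 (mod 89) ✓
So ord_89(87) = 22.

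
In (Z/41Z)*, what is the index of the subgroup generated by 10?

8

Since 10 ∈ (Z/41Z)^×, its order divides φ(41) = 41 − 1 = 40 = 2^3 · 5.
Divisors of 40: 1, 2, 4, 5, 8, 10, 20, 40.
Test each divisor d:
10^1 ≡ 10
10^2 ≡ 18
10^4 ≡ 37
10^5 ≡ 1
So ord_41(10) = 5, hence |⟨10⟩| = 5.
Index = |(Z/41Z)^×| / |⟨10⟩| = 40 / 5 = 8.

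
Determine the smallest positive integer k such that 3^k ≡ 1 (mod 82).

8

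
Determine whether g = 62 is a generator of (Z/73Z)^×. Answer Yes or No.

Yes

φ(73) = 73 − 1 = 72 = 2^3 · 3^2.
Test 62^(72/q) mod 73 for each prime factor q of 72:
62^36 ≡ 72 (mod 73)  [q = 2: ≢ 1 ✓]
62^24 ≡ 8 (mod 73)  [q = 3: ≢ 1 ✓]
None equal 1, so ord_73(62) = 72: 62 is a primitive root.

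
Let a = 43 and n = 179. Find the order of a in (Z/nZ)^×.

89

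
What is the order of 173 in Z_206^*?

102

ord(173) | φ(206) = φ(2)·φ(103) = 1·102 = 102 = 2 · 3 · 17.
Divisors of 102: 1, 2, 3, 6, 17, 34, 51, 102.
Evaluate successive powers at the divisors of 102:
173^1 ≡ 173 (mod 206)
173^2 ≡ 59 (mod 206)
173^3 ≡ 113 (mod 206)
173^6 ≡ 203 (mod 206)
173^17 ≡ 57 (mod 206)
173^34 ≡ 159 (mod 206)
173^51 ≡ 205 (mod 206)
173^102 ≡ 1 (mod 206) ✓
Hence ord(173) = 102.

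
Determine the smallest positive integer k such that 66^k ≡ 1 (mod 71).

The order of 66 must divide φ(71) = 71 − 1 = 70 = 2 · 5 · 7.
Divisors of 70: 1, 2, 5, 7, 10, 14, 35, 70.
Compute 66^d (mod 71) for the divisors d until we hit 1:
66^1 ≡ 66 (mod 71)
66^2 ≡ 25 (mod 71)
66^5 ≡ 70 (mod 71)
66^7 ≡ 46 (mod 71)
66^10 ≡ 1 (mod 71) ✓
The smallest such exponent is 10, so the order of 66 is 10.

10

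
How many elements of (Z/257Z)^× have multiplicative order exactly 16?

8

φ(257) = 257 − 1 = 256 = 2^8.
(Z/257Z)^× is cyclic (|G| = 256); a cyclic group of order m has exactly φ(d) elements of each order d | m, and none otherwise.
16 = 2^4 divides 256, and φ(16) = 8.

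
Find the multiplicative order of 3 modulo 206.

34

By Lagrange's theorem, ord_206(3) divides φ(206) = φ(2)·φ(103) = 1·102 = 102 = 2 · 3 · 17.
Divisors of 102: 1, 2, 3, 6, 17, 34, 51, 102.
Evaluate successive powers at the divisors of 102:
3^1 ≡ 3 (mod 206)
3^2 ≡ 9 (mod 206)
3^3 ≡ 27 (mod 206)
3^6 ≡ 111 (mod 206)
3^17 ≡ 205 (mod 206)
3^34 ≡ 1 (mod 206) ✓
Hence ord(3) = 34.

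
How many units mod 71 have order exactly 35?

24

φ(71) = 71 − 1 = 70 = 2 · 5 · 7.
Since (Z/71Z)^× is cyclic of order 70, the number of elements of order d is φ(d) when d | 70 and 0 otherwise.
35 = 5 · 7 divides 70, and φ(35) = 24.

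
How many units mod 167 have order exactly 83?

82

φ(167) = 167 − 1 = 166 = 2 · 83.
Since (Z/167Z)^× is cyclic of order 166, the number of elements of order d is φ(d) when d | 166 and 0 otherwise.
83 | 166, and φ(83) = 83 − 1 = 82.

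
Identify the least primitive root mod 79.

3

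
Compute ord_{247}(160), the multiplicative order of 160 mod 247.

6

Since 160 ∈ (Z/247Z)^×, its order divides φ(247) = φ(13·19) = (13−1)·(19−1) = 12·18 = 216 = 2^3 · 3^3.
Divisors of 216: 1, 2, 3, 4, 6, 8, 9, 12, 18, 24, 27, 36, 54, 72, 108, 216.
Check 160^d mod 247 for each divisor in increasing order:
160^1 ≡ 160
160^2 ≡ 159
160^3 ≡ 246
160^4 ≡ 87
160^6 ≡ 1
Hence ord(160) = 6.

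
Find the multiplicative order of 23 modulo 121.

By Lagrange's theorem, ord_121(23) divides φ(121) = φ(11^2) = 11·(11−1) = 110 = 2 · 5 · 11.
Divisors of 110: 1, 2, 5, 10, 11, 22, 55, 110.
Test each divisor d:
23^1 ≡ 23
23^2 ≡ 45
23^5 ≡ 111
23^10 ≡ 100
23^11 ≡ 1
The smallest such exponent is 11, so the order of 23 is 11.

11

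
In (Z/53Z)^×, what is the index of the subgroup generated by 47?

4

ord(47) | φ(53) = 53 − 1 = 52 = 2^2 · 13.
Divisors of 52: 1, 2, 4, 13, 26, 52.
Compute 47^d (mod 53) for the divisors d until we hit 1:
47^1 ≡ 47
47^2 ≡ 36
47^4 ≡ 24
47^13 ≡ 1
So ord_53(47) = 13, hence |⟨47⟩| = 13.
Index = |(Z/53Z)^×| / |⟨47⟩| = 52 / 13 = 4.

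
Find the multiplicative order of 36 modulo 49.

By Lagrange's theorem, ord_49(36) divides φ(49) = φ(7^2) = 7·(7−1) = 42 = 2 · 3 · 7.
Divisors of 42: 1, 2, 3, 6, 7, 14, 21, 42.
Compute 36^d (mod 49) for the divisors d until we hit 1:
36^1 ≡ 36 (mod 49)
36^2 ≡ 22 (mod 49)
36^3 ≡ 8 (mod 49)
36^6 ≡ 15 (mod 49)
36^7 ≡ 1 (mod 49) ✓
Hence ord(36) = 7.

7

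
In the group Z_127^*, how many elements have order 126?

φ(127) = 127 − 1 = 126 = 2 · 3^2 · 7.
In a cyclic group of order 126, there are φ(d) elements of order d for each divisor d of 126, and zero for non-divisors.
126 = 2 · 3^2 · 7 divides 126, and φ(126) = 36.

36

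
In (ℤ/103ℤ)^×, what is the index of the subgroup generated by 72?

6

Since 72 ∈ (Z/103Z)^×, its order divides φ(103) = 103 − 1 = 102 = 2 · 3 · 17.
Divisors of 102: 1, 2, 3, 6, 17, 34, 51, 102.
Check 72^d mod 103 for each divisor in increasing order:
72^1 ≡ 72 (mod 103)
72^2 ≡ 34 (mod 103)
72^3 ≡ 79 (mod 103)
72^6 ≡ 61 (mod 103)
72^17 ≡ 1 (mod 103) ✓
The order of 72 is 17, so the subgroup it generates has 17 elements.
[(Z/103Z)^× : ⟨72⟩] = 102/17 = 6.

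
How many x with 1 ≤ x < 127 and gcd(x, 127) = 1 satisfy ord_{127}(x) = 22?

φ(127) = 127 − 1 = 126 = 2 · 3^2 · 7.
Since (Z/127Z)^× is cyclic of order 126, the number of elements of order d is φ(d) when d | 126 and 0 otherwise.
22 does not divide 126, so no element of (Z/127Z)^× has order 22.

0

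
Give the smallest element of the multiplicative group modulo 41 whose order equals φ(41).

6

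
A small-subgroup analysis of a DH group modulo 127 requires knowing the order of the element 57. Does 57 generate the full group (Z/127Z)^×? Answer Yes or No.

Yes

φ(127) = 127 − 1 = 126 = 2 · 3^2 · 7.
It suffices to check that the order of 57 is not a proper divisor of 126: compute 57^(126/q) for q ∈ {2, 3, 7}.
57^63 ≡ 126 (mod 127)  [q = 2: ≢ 1 ✓]
57^42 ≡ 107 (mod 127)  [q = 3: ≢ 1 ✓]
57^18 ≡ 4 (mod 127)  [q = 7: ≢ 1 ✓]
None equal 1, so ord_127(57) = 126: 57 is a primitive root.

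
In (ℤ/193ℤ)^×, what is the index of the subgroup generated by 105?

3

By Lagrange's theorem, ord_193(105) divides φ(193) = 193 − 1 = 192 = 2^6 · 3.
Divisors of 192: 1, 2, 3, 4, 6, 8, 12, 16, 24, 32, 48, 64, 96, 192.
Test each divisor d:
105^1 ≡ 105 (mod 193)
105^2 ≡ 24 (mod 193)
105^3 ≡ 11 (mod 193)
105^4 ≡ 190 (mod 193)
105^6 ≡ 121 (mod 193)
105^8 ≡ 9 (mod 193)
105^12 ≡ 166 (mod 193)
105^16 ≡ 81 (mod 193)
105^24 ≡ 150 (mod 193)
105^32 ≡ 192 (mod 193)
105^48 ≡ 112 (mod 193)
105^64 ≡ 1 (mod 193) ✓
So ord_193(105) = 64, hence |⟨105⟩| = 64.
The index is φ(193) / ord(105) = 192 / 64 = 3.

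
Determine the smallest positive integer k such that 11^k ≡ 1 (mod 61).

4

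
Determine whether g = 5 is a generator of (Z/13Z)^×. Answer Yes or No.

No

φ(13) = 13 − 1 = 12 = 2^2 · 3.
It suffices to check that the order of 5 is not a proper divisor of 12: compute 5^(12/q) for q ∈ {2, 3}.
5^6 ≡ 12 (mod 13)  [q = 2: ≢ 1 ✓]
5^4 ≡ 1 (mod 13)  [q = 3: ≡ 1 ✗]
The check at q = 3 fails, so 5 generates a proper subgroup.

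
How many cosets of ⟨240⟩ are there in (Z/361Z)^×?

3

Since 240 ∈ (Z/361Z)^×, its order divides φ(361) = φ(19^2) = 19·(19−1) = 342 = 2 · 3^2 · 19.
Divisors of 342: 1, 2, 3, 6, 9, 18, 19, 38, 57, 114, 171, 342.
Compute 240^d (mod 361) for the divisors d until we hit 1:
240^1 ≡ 240
240^2 ≡ 201
240^3 ≡ 227
240^6 ≡ 267
240^9 ≡ 322
240^18 ≡ 77
240^19 ≡ 69
240^38 ≡ 68
240^57 ≡ 360
240^114 ≡ 1
Thus |⟨240⟩| = ord(240) = 114.
[(Z/361Z)^× : ⟨240⟩] = 342/114 = 3.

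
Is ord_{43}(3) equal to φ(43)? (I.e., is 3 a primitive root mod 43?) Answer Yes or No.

Yes

φ(43) = 43 − 1 = 42 = 2 · 3 · 7.
3 is a primitive root mod 43 iff 3^(φ(43)/q) ≢ 1 for every prime q | φ(43), i.e. q ∈ {2, 3, 7}.
3^21 ≡ 42 (mod 43)  [q = 2: ≢ 1 ✓]
3^14 ≡ 36 (mod 43)  [q = 3: ≢ 1 ✓]
3^6 ≡ 41 (mod 43)  [q = 7: ≢ 1 ✓]
None equal 1, so ord_43(3) = 42: 3 is a primitive root.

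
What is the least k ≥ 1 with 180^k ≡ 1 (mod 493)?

By Lagrange's theorem, ord_493(180) divides φ(493) = φ(17·29) = (17−1)·(29−1) = 16·28 = 448 = 2^6 · 7.
Divisors of 448: 1, 2, 4, 7, 8, 14, 16, 28, 32, 56, 64, 112, 224, 448.
Test each divisor d:
180^1 ≡ 180 (mod 493)
180^2 ≡ 355 (mod 493)
180^4 ≡ 310 (mod 493)
180^7 ≡ 260 (mod 493)
180^8 ≡ 458 (mod 493)
180^14 ≡ 59 (mod 493)
180^16 ≡ 239 (mod 493)
180^28 ≡ 30 (mod 493)
180^32 ≡ 426 (mod 493)
180^56 ≡ 407 (mod 493)
180^64 ≡ 52 (mod 493)
180^112 ≡ 1 (mod 493) ✓
So ord_493(180) = 112.

112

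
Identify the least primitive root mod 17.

φ(17) = 17 − 1 = 16 = 2^4.
Test candidates g = 2, 3, … against the prime factors q ∈ {2} of φ(17): g is a generator iff g^(16/q) ≢ 1 for every such q.
g = 2: 2^8 ≡ 1 — hits 1, so not a primitive root.
g = 3: 3^8 ≡ 16 — none is 1, so 3 is a primitive root.
The smallest primitive root modulo 17 is 3.

3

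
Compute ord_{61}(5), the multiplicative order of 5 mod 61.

30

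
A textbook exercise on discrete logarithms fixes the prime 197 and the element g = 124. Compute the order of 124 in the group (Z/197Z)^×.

By Lagrange's theorem, ord_197(124) divides φ(197) = 197 − 1 = 196 = 2^2 · 7^2.
Divisors of 196: 1, 2, 4, 7, 14, 28, 49, 98, 196.
Test each divisor d:
124^1 ≡ 124
124^2 ≡ 10
124^4 ≡ 100
124^7 ≡ 87
124^14 ≡ 83
124^28 ≡ 191
124^49 ≡ 14
124^98 ≡ 196
124^196 ≡ 1
Therefore the multiplicative order of 124 modulo 197 is 196.

196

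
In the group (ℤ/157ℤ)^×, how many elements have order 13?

φ(157) = 157 − 1 = 156 = 2^2 · 3 · 13.
In a cyclic group of order 156, there are φ(d) elements of order d for each divisor d of 156, and zero for non-divisors.
13 | 156, and φ(13) = 13 − 1 = 12.

12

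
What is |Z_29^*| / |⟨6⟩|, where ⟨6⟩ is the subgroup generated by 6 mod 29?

By Lagrange's theorem, ord_29(6) divides φ(29) = 29 − 1 = 28 = 2^2 · 7.
Divisors of 28: 1, 2, 4, 7, 14, 28.
Check 6^d mod 29 for each divisor in increasing order:
6^1 ≡ 6
6^2 ≡ 7
6^4 ≡ 20
6^7 ≡ 28
6^14 ≡ 1
Thus |⟨6⟩| = ord(6) = 14.
The index is φ(29) / ord(6) = 28 / 14 = 2.

2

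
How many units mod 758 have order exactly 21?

φ(758) = φ(2)·φ(379) = 1·378 = 378 = 2 · 3^3 · 7.
In a cyclic group of order 378, there are φ(d) elements of order d for each divisor d of 378, and zero for non-divisors.
21 = 3 · 7 divides 378, and φ(21) = 12.

12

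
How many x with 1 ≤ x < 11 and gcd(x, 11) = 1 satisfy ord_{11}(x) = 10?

4

φ(11) = 11 − 1 = 10 = 2 · 5.
Since (Z/11Z)^× is cyclic of order 10, the number of elements of order d is φ(d) when d | 10 and 0 otherwise.
10 = 2 · 5 divides 10, and φ(10) = 4.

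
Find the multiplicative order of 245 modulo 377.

84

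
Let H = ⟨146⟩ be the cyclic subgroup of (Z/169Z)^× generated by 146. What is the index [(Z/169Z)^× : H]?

52

The order of 146 must divide φ(169) = φ(13^2) = 13·(13−1) = 156 = 2^2 · 3 · 13.
Divisors of 156: 1, 2, 3, 4, 6, 12, 13, 26, 39, 52, 78, 156.
Evaluate successive powers at the divisors of 156:
146^1 ≡ 146 (mod 169)
146^2 ≡ 22 (mod 169)
146^3 ≡ 1 (mod 169) ✓
Thus |⟨146⟩| = ord(146) = 3.
Index = |(Z/169Z)^×| / |⟨146⟩| = 156 / 3 = 52.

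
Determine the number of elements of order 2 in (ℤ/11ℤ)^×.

φ(11) = 11 − 1 = 10 = 2 · 5.
Since (Z/11Z)^× is cyclic of order 10, the number of elements of order d is φ(d) when d | 10 and 0 otherwise.
2 | 10, and φ(2) = 2 − 1 = 1.

1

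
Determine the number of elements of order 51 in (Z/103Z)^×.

32

φ(103) = 103 − 1 = 102 = 2 · 3 · 17.
(Z/103Z)^× is cyclic (|G| = 102); a cyclic group of order m has exactly φ(d) elements of each order d | m, and none otherwise.
51 = 3 · 17 divides 102, and φ(51) = 32.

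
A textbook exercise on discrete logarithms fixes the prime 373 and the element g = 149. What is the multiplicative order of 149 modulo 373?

372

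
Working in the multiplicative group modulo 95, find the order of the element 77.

4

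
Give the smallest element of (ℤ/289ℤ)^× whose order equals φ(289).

φ(289) = φ(17^2) = 17·(17−1) = 272 = 2^4 · 17.
g is a primitive root iff g^(272/q) ≢ 1 (mod 289) for each prime q ∈ {2, 17}.
g = 2: 2^136 ≡ 1 — hits 1, so not a primitive root.
g = 3: 3^136 ≡ 288; 3^16 ≡ 171 — none is 1, so 3 is a primitive root.
So 3 is the smallest generator of (Z/289Z)^×.

3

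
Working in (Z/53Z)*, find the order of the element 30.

ord(30) | φ(53) = 53 − 1 = 52 = 2^2 · 13.
Divisors of 52: 1, 2, 4, 13, 26, 52.
Compute 30^d (mod 53) for the divisors d until we hit 1:
30^1 ≡ 30
30^2 ≡ 52
30^4 ≡ 1
Therefore the multiplicative order of 30 modulo 53 is 4.

4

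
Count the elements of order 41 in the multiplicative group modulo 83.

40

φ(83) = 83 − 1 = 82 = 2 · 41.
In a cyclic group of order 82, there are φ(d) elements of order d for each divisor d of 82, and zero for non-divisors.
41 | 82, and φ(41) = 41 − 1 = 40.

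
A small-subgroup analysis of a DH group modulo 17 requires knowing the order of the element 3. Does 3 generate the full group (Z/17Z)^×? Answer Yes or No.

φ(17) = 17 − 1 = 16 = 2^4.
An element g generates (Z/17Z)^× iff g^(16/q) ≢ 1 (mod 17) for each prime q ∈ {2}.
3^8 ≡ 16 (mod 17)  [q = 2: ≢ 1 ✓]
Every test exponent gives a nontrivial residue, hence 3 generates the full group.

Yes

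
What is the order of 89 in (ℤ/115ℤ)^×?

22

The order of 89 must divide φ(115) = φ(5·23) = (5−1)·(23−1) = 4·22 = 88 = 2^3 · 11.
Divisors of 88: 1, 2, 4, 8, 11, 22, 44, 88.
Test each divisor d:
89^1 ≡ 89 (mod 115)
89^2 ≡ 101 (mod 115)
89^4 ≡ 81 (mod 115)
89^8 ≡ 6 (mod 115)
89^11 ≡ 114 (mod 115)
89^22 ≡ 1 (mod 115) ✓
So ord_115(89) = 22.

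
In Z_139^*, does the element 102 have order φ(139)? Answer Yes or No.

Yes

φ(139) = 139 − 1 = 138 = 2 · 3 · 23.
It suffices to check that the order of 102 is not a proper divisor of 138: compute 102^(138/q) for q ∈ {2, 3, 23}.
102^69 ≡ 138 (mod 139)  [q = 2: ≢ 1 ✓]
102^46 ≡ 42 (mod 139)  [q = 3: ≢ 1 ✓]
102^6 ≡ 52 (mod 139)  [q = 23: ≢ 1 ✓]
None equal 1, so ord_139(102) = 138: 102 is a primitive root.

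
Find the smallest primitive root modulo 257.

φ(257) = 257 − 1 = 256 = 2^8.
Test candidates g = 2, 3, … against the prime factors q ∈ {2} of φ(257): g is a generator iff g^(256/q) ≢ 1 for every such q.
g = 2: 2^128 ≡ 1 — hits 1, so not a primitive root.
g = 3: 3^128 ≡ 256 — none is 1, so 3 is a primitive root.
The smallest primitive root modulo 257 is 3.

3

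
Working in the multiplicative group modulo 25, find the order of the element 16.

5

The order of 16 must divide φ(25) = φ(5^2) = 5·(5−1) = 20 = 2^2 · 5.
Divisors of 20: 1, 2, 4, 5, 10, 20.
Compute 16^d (mod 25) for the divisors d until we hit 1:
16^1 ≡ 16
16^2 ≡ 6
16^4 ≡ 11
16^5 ≡ 1
So ord_25(16) = 5.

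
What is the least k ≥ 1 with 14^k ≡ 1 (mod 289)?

Since 14 ∈ (Z/289Z)^×, its order divides φ(289) = φ(17^2) = 17·(17−1) = 272 = 2^4 · 17.
Divisors of 272: 1, 2, 4, 8, 16, 17, 34, 68, 136, 272.
Test each divisor d:
14^1 ≡ 14
14^2 ≡ 196
14^4 ≡ 268
14^8 ≡ 152
14^16 ≡ 273
14^17 ≡ 65
14^34 ≡ 179
14^68 ≡ 251
14^136 ≡ 288
14^272 ≡ 1
So ord_289(14) = 272.

272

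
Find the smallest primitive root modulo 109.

6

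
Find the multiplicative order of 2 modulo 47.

23

ord(2) | φ(47) = 47 − 1 = 46 = 2 · 23.
Divisors of 46: 1, 2, 23, 46.
Check 2^d mod 47 for each divisor in increasing order:
2^1 ≡ 2 (mod 47)
2^2 ≡ 4 (mod 47)
2^23 ≡ 1 (mod 47) ✓
Therefore the multiplicative order of 2 modulo 47 is 23.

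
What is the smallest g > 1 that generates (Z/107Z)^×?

2

φ(107) = 107 − 1 = 106 = 2 · 53.
Test candidates g = 2, 3, … against the prime factors q ∈ {2, 53} of φ(107): g is a generator iff g^(106/q) ≢ 1 for every such q.
g = 2: 2^53 ≡ 106; 2^2 ≡ 4 — none is 1, so 2 is a primitive root.
The smallest primitive root modulo 107 is 2.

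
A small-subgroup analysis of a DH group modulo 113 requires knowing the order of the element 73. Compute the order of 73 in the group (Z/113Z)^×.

16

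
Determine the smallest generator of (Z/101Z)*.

φ(101) = 101 − 1 = 100 = 2^2 · 5^2.
g is a primitive root iff g^(100/q) ≢ 1 (mod 101) for each prime q ∈ {2, 5}.
g = 2: 2^50 ≡ 100; 2^20 ≡ 95 — none is 1, so 2 is a primitive root.
The smallest primitive root modulo 101 is 2.

2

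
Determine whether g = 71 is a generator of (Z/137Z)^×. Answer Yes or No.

Yes

φ(137) = 137 − 1 = 136 = 2^3 · 17.
It suffices to check that the order of 71 is not a proper divisor of 136: compute 71^(136/q) for q ∈ {2, 17}.
71^68 ≡ 136 (mod 137)  [q = 2: ≢ 1 ✓]
71^8 ≡ 74 (mod 137)  [q = 17: ≢ 1 ✓]
None equal 1, so ord_137(71) = 136: 71 is a primitive root.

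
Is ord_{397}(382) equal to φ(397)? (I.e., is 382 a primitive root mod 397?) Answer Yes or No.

φ(397) = 397 − 1 = 396 = 2^2 · 3^2 · 11.
It suffices to check that the order of 382 is not a proper divisor of 396: compute 382^(396/q) for q ∈ {2, 3, 11}.
382^198 ≡ 396 (mod 397)  [q = 2: ≢ 1 ✓]
382^132 ≡ 1 (mod 397)  [q = 3: ≡ 1 ✗]
382^36 ≡ 167 (mod 397)  [q = 11: ≢ 1 ✓]
Since 382^132 ≡ 1, the order of 382 divides 132 < 396, so 382 is not a primitive root.

No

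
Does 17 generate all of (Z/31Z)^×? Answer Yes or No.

Yes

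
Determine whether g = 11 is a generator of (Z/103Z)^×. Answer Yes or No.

φ(103) = 103 − 1 = 102 = 2 · 3 · 17.
It suffices to check that the order of 11 is not a proper divisor of 102: compute 11^(102/q) for q ∈ {2, 3, 17}.
11^51 ≡ 102 (mod 103)  [q = 2: ≢ 1 ✓]
11^34 ≡ 56 (mod 103)  [q = 3: ≢ 1 ✓]
11^6 ≡ 64 (mod 103)  [q = 17: ≢ 1 ✓]
All checks pass, so 11 has order 102 and is a primitive root modulo 103.

Yes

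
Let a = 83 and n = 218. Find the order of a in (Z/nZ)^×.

54

ord(83) | φ(218) = φ(2)·φ(109) = 1·108 = 108 = 2^2 · 3^3.
Divisors of 108: 1, 2, 3, 4, 6, 9, 12, 18, 27, 36, 54, 108.
Check 83^d mod 218 for each divisor in increasing order:
83^1 ≡ 83 (mod 218)
83^2 ≡ 131 (mod 218)
83^3 ≡ 191 (mod 218)
83^4 ≡ 157 (mod 218)
83^6 ≡ 75 (mod 218)
83^9 ≡ 155 (mod 218)
83^12 ≡ 175 (mod 218)
83^18 ≡ 45 (mod 218)
83^27 ≡ 217 (mod 218)
83^36 ≡ 63 (mod 218)
83^54 ≡ 1 (mod 218) ✓
So ord_218(83) = 54.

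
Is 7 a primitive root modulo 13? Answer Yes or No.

Yes

φ(13) = 13 − 1 = 12 = 2^2 · 3.
An element g generates (Z/13Z)^× iff g^(12/q) ≢ 1 (mod 13) for each prime q ∈ {2, 3}.
7^6 ≡ 12 (mod 13)  [q = 2: ≢ 1 ✓]
7^4 ≡ 9 (mod 13)  [q = 3: ≢ 1 ✓]
All checks pass, so 7 has order 12 and is a primitive root modulo 13.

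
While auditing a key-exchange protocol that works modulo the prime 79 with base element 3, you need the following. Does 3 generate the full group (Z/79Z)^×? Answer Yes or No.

φ(79) = 79 − 1 = 78 = 2 · 3 · 13.
It suffices to check that the order of 3 is not a proper divisor of 78: compute 3^(78/q) for q ∈ {2, 3, 13}.
3^39 ≡ 78 (mod 79)  [q = 2: ≢ 1 ✓]
3^26 ≡ 23 (mod 79)  [q = 3: ≢ 1 ✓]
3^6 ≡ 18 (mod 79)  [q = 13: ≢ 1 ✓]
Every test exponent gives a nontrivial residue, hence 3 generates the full group.

Yes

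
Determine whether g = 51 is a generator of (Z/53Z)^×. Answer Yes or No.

Yes

φ(53) = 53 − 1 = 52 = 2^2 · 13.
51 is a primitive root mod 53 iff 51^(φ(53)/q) ≢ 1 for every prime q | φ(53), i.e. q ∈ {2, 13}.
51^26 ≡ 52 (mod 53)  [q = 2: ≢ 1 ✓]
51^4 ≡ 16 (mod 53)  [q = 13: ≢ 1 ✓]
All checks pass, so 51 has order 52 and is a primitive root modulo 53.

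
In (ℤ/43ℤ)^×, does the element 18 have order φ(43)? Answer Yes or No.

φ(43) = 43 − 1 = 42 = 2 · 3 · 7.
Test 18^(42/q) mod 43 for each prime factor q of 42:
18^21 ≡ 42 (mod 43)  [q = 2: ≢ 1 ✓]
18^14 ≡ 6 (mod 43)  [q = 3: ≢ 1 ✓]
18^6 ≡ 41 (mod 43)  [q = 7: ≢ 1 ✓]
All checks pass, so 18 has order 42 and is a primitive root modulo 43.

Yes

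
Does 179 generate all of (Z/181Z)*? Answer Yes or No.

Yes

φ(181) = 181 − 1 = 180 = 2^2 · 3^2 · 5.
An element g generates (Z/181Z)^× iff g^(180/q) ≢ 1 (mod 181) for each prime q ∈ {2, 3, 5}.
179^90 ≡ 180 (mod 181)  [q = 2: ≢ 1 ✓]
179^60 ≡ 48 (mod 181)  [q = 3: ≢ 1 ✓]
179^36 ≡ 59 (mod 181)  [q = 5: ≢ 1 ✓]
Every test exponent gives a nontrivial residue, hence 179 generates the full group.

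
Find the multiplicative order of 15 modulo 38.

18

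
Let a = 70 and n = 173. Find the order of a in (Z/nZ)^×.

172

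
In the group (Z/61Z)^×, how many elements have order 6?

φ(61) = 61 − 1 = 60 = 2^2 · 3 · 5.
In a cyclic group of order 60, there are φ(d) elements of order d for each divisor d of 60, and zero for non-divisors.
6 = 2 · 3 divides 60, and φ(6) = 2.

2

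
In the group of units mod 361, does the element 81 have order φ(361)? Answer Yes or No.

No

φ(361) = φ(19^2) = 19·(19−1) = 342 = 2 · 3^2 · 19.
It suffices to check that the order of 81 is not a proper divisor of 342: compute 81^(342/q) for q ∈ {2, 3, 19}.
81^171 ≡ 1 (mod 361)  [q = 2: ≡ 1 ✗]
81^114 ≡ 292 (mod 361)  [q = 3: ≢ 1 ✓]
81^18 ≡ 286 (mod 361)  [q = 19: ≢ 1 ✓]
Since 81^171 ≡ 1, the order of 81 divides 171 < 342, so 81 is not a primitive root.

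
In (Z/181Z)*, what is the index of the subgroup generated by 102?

ord(102) | φ(181) = 181 − 1 = 180 = 2^2 · 3^2 · 5.
Divisors of 180: 1, 2, 3, 4, 5, 6, 9, 10, 12, 15, 18, 20, 30, 36, 45, 60, 90, 180.
Check 102^d mod 181 for each divisor in increasing order:
102^1 ≡ 102 (mod 181)
102^2 ≡ 87 (mod 181)
102^3 ≡ 5 (mod 181)
102^4 ≡ 148 (mod 181)
102^5 ≡ 73 (mod 181)
102^6 ≡ 25 (mod 181)
102^9 ≡ 125 (mod 181)
102^10 ≡ 80 (mod 181)
102^12 ≡ 82 (mod 181)
102^15 ≡ 48 (mod 181)
102^18 ≡ 59 (mod 181)
102^20 ≡ 65 (mod 181)
102^30 ≡ 132 (mod 181)
102^36 ≡ 42 (mod 181)
102^45 ≡ 1 (mod 181) ✓
So ord_181(102) = 45, hence |⟨102⟩| = 45.
[(Z/181Z)^× : ⟨102⟩] = 180/45 = 4.

4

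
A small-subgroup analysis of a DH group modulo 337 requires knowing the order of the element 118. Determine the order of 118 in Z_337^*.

The order of 118 must divide φ(337) = 337 − 1 = 336 = 2^4 · 3 · 7.
Divisors of 336: 1, 2, 3, 4, 6, 7, 8, 12, 14, 16, 21, 24, 28, 42, 48, 56, 84, 112, 168, 336.
Check 118^d mod 337 for each divisor in increasing order:
118^1 ≡ 118 (mod 337)
118^2 ≡ 107 (mod 337)
118^3 ≡ 157 (mod 337)
118^4 ≡ 328 (mod 337)
118^6 ≡ 48 (mod 337)
118^7 ≡ 272 (mod 337)
118^8 ≡ 81 (mod 337)
118^12 ≡ 282 (mod 337)
118^14 ≡ 181 (mod 337)
118^16 ≡ 158 (mod 337)
118^21 ≡ 30 (mod 337)
118^24 ≡ 329 (mod 337)
118^28 ≡ 72 (mod 337)
118^42 ≡ 226 (mod 337)
118^48 ≡ 64 (mod 337)
118^56 ≡ 129 (mod 337)
118^84 ≡ 189 (mod 337)
118^112 ≡ 128 (mod 337)
118^168 ≡ 336 (mod 337)
118^336 ≡ 1 (mod 337) ✓
Therefore the multiplicative order of 118 modulo 337 is 336.

336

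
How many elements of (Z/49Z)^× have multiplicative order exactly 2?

φ(49) = φ(7^2) = 7·(7−1) = 42 = 2 · 3 · 7.
Since (Z/49Z)^× is cyclic of order 42, the number of elements of order d is φ(d) when d | 42 and 0 otherwise.
2 | 42, and φ(2) = 2 − 1 = 1.

1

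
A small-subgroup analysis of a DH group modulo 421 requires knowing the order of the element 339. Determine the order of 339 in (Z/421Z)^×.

30

ord(339) | φ(421) = 421 − 1 = 420 = 2^2 · 3 · 5 · 7.
Divisors of 420: 1, 2, 3, 4, 5, 6, 7, 10, 12, 14, 15, 20, 21, 28, 30, 35, 42, 60, 70, 84, 105, 140, 210, 420.
Test each divisor d:
339^1 ≡ 339
339^2 ≡ 409
339^3 ≡ 142
339^4 ≡ 144
339^5 ≡ 401
339^6 ≡ 377
339^7 ≡ 240
339^10 ≡ 400
339^12 ≡ 252
339^14 ≡ 344
339^15 ≡ 420
339^20 ≡ 20
339^21 ≡ 44
339^28 ≡ 35
339^30 ≡ 1
Hence ord(339) = 30.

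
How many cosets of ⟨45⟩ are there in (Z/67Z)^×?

3

ord(45) | φ(67) = 67 − 1 = 66 = 2 · 3 · 11.
Divisors of 66: 1, 2, 3, 6, 11, 22, 33, 66.
Compute 45^d (mod 67) for the divisors d until we hit 1:
45^1 ≡ 45 (mod 67)
45^2 ≡ 15 (mod 67)
45^3 ≡ 5 (mod 67)
45^6 ≡ 25 (mod 67)
45^11 ≡ 66 (mod 67)
45^22 ≡ 1 (mod 67) ✓
So ord_67(45) = 22, hence |⟨45⟩| = 22.
The index is φ(67) / ord(45) = 66 / 22 = 3.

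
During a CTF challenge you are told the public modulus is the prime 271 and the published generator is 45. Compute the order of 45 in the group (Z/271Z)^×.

135

The order of 45 must divide φ(271) = 271 − 1 = 270 = 2 · 3^3 · 5.
Divisors of 270: 1, 2, 3, 5, 6, 9, 10, 15, 18, 27, 30, 45, 54, 90, 135, 270.
Evaluate successive powers at the divisors of 270:
45^1 ≡ 45 (mod 271)
45^2 ≡ 128 (mod 271)
45^3 ≡ 69 (mod 271)
45^5 ≡ 160 (mod 271)
45^6 ≡ 154 (mod 271)
45^9 ≡ 57 (mod 271)
45^10 ≡ 126 (mod 271)
45^15 ≡ 106 (mod 271)
45^18 ≡ 268 (mod 271)
45^27 ≡ 100 (mod 271)
45^30 ≡ 125 (mod 271)
45^45 ≡ 242 (mod 271)
45^54 ≡ 244 (mod 271)
45^90 ≡ 28 (mod 271)
45^135 ≡ 1 (mod 271) ✓
Therefore the multiplicative order of 45 modulo 271 is 135.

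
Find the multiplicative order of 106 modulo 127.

The order of 106 must divide φ(127) = 127 − 1 = 126 = 2 · 3^2 · 7.
Divisors of 126: 1, 2, 3, 6, 7, 9, 14, 18, 21, 42, 63, 126.
Compute 106^d (mod 127) for the divisors d until we hit 1:
106^1 ≡ 106 (mod 127)
106^2 ≡ 60 (mod 127)
106^3 ≡ 10 (mod 127)
106^6 ≡ 100 (mod 127)
106^7 ≡ 59 (mod 127)
106^9 ≡ 111 (mod 127)
106^14 ≡ 52 (mod 127)
106^18 ≡ 2 (mod 127)
106^21 ≡ 20 (mod 127)
106^42 ≡ 19 (mod 127)
106^63 ≡ 126 (mod 127)
106^126 ≡ 1 (mod 127) ✓
The smallest such exponent is 126, so the order of 106 is 126.

126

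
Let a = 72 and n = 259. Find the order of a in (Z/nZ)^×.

36

Since 72 ∈ (Z/259Z)^×, its order divides φ(259) = φ(7·37) = (7−1)·(37−1) = 6·36 = 216 = 2^3 · 3^3.
Divisors of 216: 1, 2, 3, 4, 6, 8, 9, 12, 18, 24, 27, 36, 54, 72, 108, 216.
Evaluate successive powers at the divisors of 216:
72^1 ≡ 72
72^2 ≡ 4
72^3 ≡ 29
72^4 ≡ 16
72^6 ≡ 64
72^8 ≡ 256
72^9 ≡ 43
72^12 ≡ 211
72^18 ≡ 36
72^24 ≡ 232
72^27 ≡ 253
72^36 ≡ 1
Hence ord(72) = 36.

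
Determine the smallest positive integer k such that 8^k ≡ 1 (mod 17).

8

Since 8 ∈ (Z/17Z)^×, its order divides φ(17) = 17 − 1 = 16 = 2^4.
Divisors of 16: 1, 2, 4, 8, 16.
Evaluate successive powers at the divisors of 16:
8^1 ≡ 8
8^2 ≡ 13
8^4 ≡ 16
8^8 ≡ 1
So ord_17(8) = 8.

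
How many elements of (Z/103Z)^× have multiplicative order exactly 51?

32

φ(103) = 103 − 1 = 102 = 2 · 3 · 17.
In a cyclic group of order 102, there are φ(d) elements of order d for each divisor d of 102, and zero for non-divisors.
51 = 3 · 17 divides 102, and φ(51) = 32.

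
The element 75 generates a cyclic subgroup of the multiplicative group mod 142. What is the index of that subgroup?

2

ord(75) | φ(142) = φ(2)·φ(71) = 1·70 = 70 = 2 · 5 · 7.
Divisors of 70: 1, 2, 5, 7, 10, 14, 35, 70.
Evaluate successive powers at the divisors of 70:
75^1 ≡ 75 (mod 142)
75^2 ≡ 87 (mod 142)
75^5 ≡ 101 (mod 142)
75^7 ≡ 125 (mod 142)
75^10 ≡ 119 (mod 142)
75^14 ≡ 5 (mod 142)
75^35 ≡ 1 (mod 142) ✓
The order of 75 is 35, so the subgroup it generates has 35 elements.
[(Z/142Z)^× : ⟨75⟩] = 70/35 = 2.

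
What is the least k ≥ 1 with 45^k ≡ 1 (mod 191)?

95

Since 45 ∈ (Z/191Z)^×, its order divides φ(191) = 191 − 1 = 190 = 2 · 5 · 19.
Divisors of 190: 1, 2, 5, 10, 19, 38, 95, 190.
Evaluate successive powers at the divisors of 190:
45^1 ≡ 45
45^2 ≡ 115
45^5 ≡ 160
45^10 ≡ 6
45^19 ≡ 39
45^38 ≡ 184
45^95 ≡ 1
So ord_191(45) = 95.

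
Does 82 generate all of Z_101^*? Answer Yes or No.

φ(101) = 101 − 1 = 100 = 2^2 · 5^2.
Test 82^(100/q) mod 101 for each prime factor q of 100:
82^50 ≡ 1 (mod 101)  [q = 2: ≡ 1 ✗]
82^20 ≡ 95 (mod 101)  [q = 5: ≢ 1 ✓]
The check at q = 2 fails, so 82 generates a proper subgroup.

No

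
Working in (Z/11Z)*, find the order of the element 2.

10

Since 2 ∈ (Z/11Z)^×, its order divides φ(11) = 11 − 1 = 10 = 2 · 5.
Divisors of 10: 1, 2, 5, 10.
Check 2^d mod 11 for each divisor in increasing order:
2^1 ≡ 2
2^2 ≡ 4
2^5 ≡ 10
2^10 ≡ 1
The smallest such exponent is 10, so the order of 2 is 10.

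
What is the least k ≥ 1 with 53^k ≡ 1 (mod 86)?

21

ord(53) | φ(86) = φ(2)·φ(43) = 1·42 = 42 = 2 · 3 · 7.
Divisors of 42: 1, 2, 3, 6, 7, 14, 21, 42.
Test each divisor d:
53^1 ≡ 53 (mod 86)
53^2 ≡ 57 (mod 86)
53^3 ≡ 11 (mod 86)
53^6 ≡ 35 (mod 86)
53^7 ≡ 49 (mod 86)
53^14 ≡ 79 (mod 86)
53^21 ≡ 1 (mod 86) ✓
So ord_86(53) = 21.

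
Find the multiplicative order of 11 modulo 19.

3

Since 11 ∈ (Z/19Z)^×, its order divides φ(19) = 19 − 1 = 18 = 2 · 3^2.
Divisors of 18: 1, 2, 3, 6, 9, 18.
Check 11^d mod 19 for each divisor in increasing order:
11^1 ≡ 11
11^2 ≡ 7
11^3 ≡ 1
Hence ord(11) = 3.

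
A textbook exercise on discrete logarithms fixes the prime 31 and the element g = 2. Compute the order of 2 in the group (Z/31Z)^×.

Since 2 ∈ (Z/31Z)^×, its order divides φ(31) = 31 − 1 = 30 = 2 · 3 · 5.
Divisors of 30: 1, 2, 3, 5, 6, 10, 15, 30.
Test each divisor d:
2^1 ≡ 2 (mod 31)
2^2 ≡ 4 (mod 31)
2^3 ≡ 8 (mod 31)
2^5 ≡ 1 (mod 31) ✓
Therefore the multiplicative order of 2 modulo 31 is 5.

5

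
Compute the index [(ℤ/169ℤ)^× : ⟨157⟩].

12

By Lagrange's theorem, ord_169(157) divides φ(169) = φ(13^2) = 13·(13−1) = 156 = 2^2 · 3 · 13.
Divisors of 156: 1, 2, 3, 4, 6, 12, 13, 26, 39, 52, 78, 156.
Evaluate successive powers at the divisors of 156:
157^1 ≡ 157 (mod 169)
157^2 ≡ 144 (mod 169)
157^3 ≡ 131 (mod 169)
157^4 ≡ 118 (mod 169)
157^6 ≡ 92 (mod 169)
157^12 ≡ 14 (mod 169)
157^13 ≡ 1 (mod 169) ✓
The order of 157 is 13, so the subgroup it generates has 13 elements.
The index is φ(169) / ord(157) = 156 / 13 = 12.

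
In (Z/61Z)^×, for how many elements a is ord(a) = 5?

φ(61) = 61 − 1 = 60 = 2^2 · 3 · 5.
In a cyclic group of order 60, there are φ(d) elements of order d for each divisor d of 60, and zero for non-divisors.
5 | 60, and φ(5) = 5 − 1 = 4.

4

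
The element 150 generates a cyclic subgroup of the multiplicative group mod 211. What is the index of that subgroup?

The order of 150 must divide φ(211) = 211 − 1 = 210 = 2 · 3 · 5 · 7.
Divisors of 210: 1, 2, 3, 5, 6, 7, 10, 14, 15, 21, 30, 35, 42, 70, 105, 210.
Compute 150^d (mod 211) for the divisors d until we hit 1:
150^1 ≡ 150 (mod 211)
150^2 ≡ 134 (mod 211)
150^3 ≡ 55 (mod 211)
150^5 ≡ 196 (mod 211)
150^6 ≡ 71 (mod 211)
150^7 ≡ 100 (mod 211)
150^10 ≡ 14 (mod 211)
150^14 ≡ 83 (mod 211)
150^15 ≡ 1 (mod 211) ✓
So ord_211(150) = 15, hence |⟨150⟩| = 15.
Index = |(Z/211Z)^×| / |⟨150⟩| = 210 / 15 = 14.

14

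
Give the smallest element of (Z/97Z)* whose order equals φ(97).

5

φ(97) = 97 − 1 = 96 = 2^5 · 3.
g is a primitive root iff g^(96/q) ≢ 1 (mod 97) for each prime q ∈ {2, 3}.
g = 2: 2^48 ≡ 1 — hits 1, so not a primitive root.
g = 3: 3^48 ≡ 1 — hits 1, so not a primitive root.
g = 4: 4^48 ≡ 1 — hits 1, so not a primitive root.
g = 5: 5^48 ≡ 96; 5^32 ≡ 35 — none is 1, so 5 is a primitive root.
The smallest primitive root modulo 97 is 5.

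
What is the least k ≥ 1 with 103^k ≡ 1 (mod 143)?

10

The order of 103 must divide φ(143) = φ(11·13) = (11−1)·(13−1) = 10·12 = 120 = 2^3 · 3 · 5.
Divisors of 120: 1, 2, 3, 4, 5, 6, 8, 10, 12, 15, 20, 24, 30, 40, 60, 120.
Test each divisor d:
103^1 ≡ 103
103^2 ≡ 27
103^3 ≡ 64
103^4 ≡ 14
103^5 ≡ 12
103^6 ≡ 92
103^8 ≡ 53
103^10 ≡ 1
Therefore the multiplicative order of 103 modulo 143 is 10.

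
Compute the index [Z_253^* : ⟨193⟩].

By Lagrange's theorem, ord_253(193) divides φ(253) = φ(11·23) = (11−1)·(23−1) = 10·22 = 220 = 2^2 · 5 · 11.
Divisors of 220: 1, 2, 4, 5, 10, 11, 20, 22, 44, 55, 110, 220.
Evaluate successive powers at the divisors of 220:
193^1 ≡ 193 (mod 253)
193^2 ≡ 58 (mod 253)
193^4 ≡ 75 (mod 253)
193^5 ≡ 54 (mod 253)
193^10 ≡ 133 (mod 253)
193^11 ≡ 116 (mod 253)
193^20 ≡ 232 (mod 253)
193^22 ≡ 47 (mod 253)
193^44 ≡ 185 (mod 253)
193^55 ≡ 208 (mod 253)
193^110 ≡ 1 (mod 253) ✓
Thus |⟨193⟩| = ord(193) = 110.
[(Z/253Z)^× : ⟨193⟩] = 220/110 = 2.

2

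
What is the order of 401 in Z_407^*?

By Lagrange's theorem, ord_407(401) divides φ(407) = φ(11·37) = (11−1)·(37−1) = 10·36 = 360 = 2^3 · 3^2 · 5.
Divisors of 360: 1, 2, 3, 4, 5, 6, 8, 9, 10, 12, 15, 18, 20, 24, 30, 36, 40, 45, 60, 72, 90, 120, 180, 360.
Compute 401^d (mod 407) for the divisors d until we hit 1:
401^1 ≡ 401 (mod 407)
401^2 ≡ 36 (mod 407)
401^3 ≡ 191 (mod 407)
401^4 ≡ 75 (mod 407)
401^5 ≡ 364 (mod 407)
401^6 ≡ 258 (mod 407)
401^8 ≡ 334 (mod 407)
401^9 ≡ 31 (mod 407)
401^10 ≡ 221 (mod 407)
401^12 ≡ 223 (mod 407)
401^15 ≡ 265 (mod 407)
401^18 ≡ 147 (mod 407)
401^20 ≡ 1 (mod 407) ✓
Therefore the multiplicative order of 401 modulo 407 is 20.

20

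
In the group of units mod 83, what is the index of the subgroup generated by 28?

By Lagrange's theorem, ord_83(28) divides φ(83) = 83 − 1 = 82 = 2 · 41.
Divisors of 82: 1, 2, 41, 82.
Check 28^d mod 83 for each divisor in increasing order:
28^1 ≡ 28 (mod 83)
28^2 ≡ 37 (mod 83)
28^41 ≡ 1 (mod 83) ✓
So ord_83(28) = 41, hence |⟨28⟩| = 41.
Index = |(Z/83Z)^×| / |⟨28⟩| = 82 / 41 = 2.

2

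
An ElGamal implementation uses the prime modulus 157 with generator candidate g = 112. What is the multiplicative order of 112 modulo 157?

52

By Lagrange's theorem, ord_157(112) divides φ(157) = 157 − 1 = 156 = 2^2 · 3 · 13.
Divisors of 156: 1, 2, 3, 4, 6, 12, 13, 26, 39, 52, 78, 156.
Evaluate successive powers at the divisors of 156:
112^1 ≡ 112 (mod 157)
112^2 ≡ 141 (mod 157)
112^3 ≡ 92 (mod 157)
112^4 ≡ 99 (mod 157)
112^6 ≡ 143 (mod 157)
112^12 ≡ 39 (mod 157)
112^13 ≡ 129 (mod 157)
112^26 ≡ 156 (mod 157)
112^39 ≡ 28 (mod 157)
112^52 ≡ 1 (mod 157) ✓
Hence ord(112) = 52.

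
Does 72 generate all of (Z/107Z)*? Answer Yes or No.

Yes

φ(107) = 107 − 1 = 106 = 2 · 53.
Test 72^(106/q) mod 107 for each prime factor q of 106:
72^53 ≡ 106 (mod 107)  [q = 2: ≢ 1 ✓]
72^2 ≡ 48 (mod 107)  [q = 53: ≢ 1 ✓]
Every test exponent gives a nontrivial residue, hence 72 generates the full group.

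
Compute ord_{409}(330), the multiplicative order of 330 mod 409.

136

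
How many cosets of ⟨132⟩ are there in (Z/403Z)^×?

The order of 132 must divide φ(403) = φ(13·31) = (13−1)·(31−1) = 12·30 = 360 = 2^3 · 3^2 · 5.
Divisors of 360: 1, 2, 3, 4, 5, 6, 8, 9, 10, 12, 15, 18, 20, 24, 30, 36, 40, 45, 60, 72, 90, 120, 180, 360.
Test each divisor d:
132^1 ≡ 132
132^2 ≡ 95
132^3 ≡ 47
132^4 ≡ 159
132^5 ≡ 32
132^6 ≡ 194
132^8 ≡ 295
132^9 ≡ 252
132^10 ≡ 218
132^12 ≡ 157
132^15 ≡ 125
132^18 ≡ 233
132^20 ≡ 373
132^24 ≡ 66
132^30 ≡ 311
132^36 ≡ 287
132^40 ≡ 94
132^45 ≡ 187
132^60 ≡ 1
Thus |⟨132⟩| = ord(132) = 60.
Index = |(Z/403Z)^×| / |⟨132⟩| = 360 / 60 = 6.

6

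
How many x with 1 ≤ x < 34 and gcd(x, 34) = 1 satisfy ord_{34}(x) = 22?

0

φ(34) = φ(2)·φ(17) = 1·16 = 16 = 2^4.
Since (Z/34Z)^× is cyclic of order 16, the number of elements of order d is φ(d) when d | 16 and 0 otherwise.
Here 16 is not a multiple of 22, so there are no elements of order 22.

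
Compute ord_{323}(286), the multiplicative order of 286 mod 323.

16

The order of 286 must divide φ(323) = φ(17·19) = (17−1)·(19−1) = 16·18 = 288 = 2^5 · 3^2.
Divisors of 288: 1, 2, 3, 4, 6, 8, 9, 12, 16, 18, 24, 32, 36, 48, 72, 96, 144, 288.
Evaluate successive powers at the divisors of 288:
286^1 ≡ 286
286^2 ≡ 77
286^3 ≡ 58
286^4 ≡ 115
286^6 ≡ 134
286^8 ≡ 305
286^9 ≡ 20
286^12 ≡ 191
286^16 ≡ 1
The smallest such exponent is 16, so the order of 286 is 16.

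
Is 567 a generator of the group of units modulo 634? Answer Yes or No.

No

φ(634) = φ(2)·φ(317) = 1·316 = 316 = 2^2 · 79.
An element g generates (Z/634Z)^× iff g^(316/q) ≢ 1 (mod 634) for each prime q ∈ {2, 79}.
567^158 ≡ 1 (mod 634)  [q = 2: ≡ 1 ✗]
567^4 ≡ 65 (mod 634)  [q = 79: ≢ 1 ✓]
The check at q = 2 fails, so 567 generates a proper subgroup.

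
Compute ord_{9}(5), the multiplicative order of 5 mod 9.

The order of 5 must divide φ(9) = φ(3^2) = 3·(3−1) = 6 = 2 · 3.
Divisors of 6: 1, 2, 3, 6.
Test each divisor d:
5^1 ≡ 5 (mod 9)
5^2 ≡ 7 (mod 9)
5^3 ≡ 8 (mod 9)
5^6 ≡ 1 (mod 9) ✓
Therefore the multiplicative order of 5 modulo 9 is 6.

6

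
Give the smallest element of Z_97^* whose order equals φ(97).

5

φ(97) = 97 − 1 = 96 = 2^5 · 3.
Test candidates g = 2, 3, … against the prime factors q ∈ {2, 3} of φ(97): g is a generator iff g^(96/q) ≢ 1 for every such q.
g = 2: 2^48 ≡ 1 — hits 1, so not a primitive root.
g = 3: 3^48 ≡ 1 — hits 1, so not a primitive root.
g = 4: 4^48 ≡ 1 — hits 1, so not a primitive root.
g = 5: 5^48 ≡ 96; 5^32 ≡ 35 — none is 1, so 5 is a primitive root.
The smallest primitive root modulo 97 is 5.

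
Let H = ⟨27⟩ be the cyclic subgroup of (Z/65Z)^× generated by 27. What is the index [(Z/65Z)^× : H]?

12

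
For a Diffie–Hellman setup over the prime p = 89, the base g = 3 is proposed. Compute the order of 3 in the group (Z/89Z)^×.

The order of 3 must divide φ(89) = 89 − 1 = 88 = 2^3 · 11.
Divisors of 88: 1, 2, 4, 8, 11, 22, 44, 88.
Test each divisor d:
3^1 ≡ 3 (mod 89)
3^2 ≡ 9 (mod 89)
3^4 ≡ 81 (mod 89)
3^8 ≡ 64 (mod 89)
3^11 ≡ 37 (mod 89)
3^22 ≡ 34 (mod 89)
3^44 ≡ 88 (mod 89)
3^88 ≡ 1 (mod 89) ✓
The smallest such exponent is 88, so the order of 3 is 88.

88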